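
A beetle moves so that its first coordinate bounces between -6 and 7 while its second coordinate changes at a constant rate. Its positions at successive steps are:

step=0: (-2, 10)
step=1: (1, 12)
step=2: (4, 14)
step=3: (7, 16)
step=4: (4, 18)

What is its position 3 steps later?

The first coordinate travels 3 per step and bounces off the walls at -6 and 7.
  step 5: 4 → 1
  step 6: 1 → -2
  step 7: -2 → -5
The second coordinate changes by +2 each step: at step 7 it is 24.

(-5, 24)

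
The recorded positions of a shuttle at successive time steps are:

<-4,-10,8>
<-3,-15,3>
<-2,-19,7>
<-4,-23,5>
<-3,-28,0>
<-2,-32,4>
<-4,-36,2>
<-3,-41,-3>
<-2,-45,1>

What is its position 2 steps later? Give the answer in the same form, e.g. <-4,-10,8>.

The moves between consecutive positions are <+1,-5,-5>, <+1,-4,+4>, <-2,-4,-2>, <+1,-5,-5>, <+1,-4,+4>, <-2,-4,-2>, <+1,-5,-5>, <+1,-4,+4>; they repeat the 3-cycle [<+1,-5,-5>, <+1,-4,+4>, <-2,-4,-2>].
step 9: apply <-2,-4,-2> → <-4,-49,-1>
step 10: apply <+1,-5,-5> → <-3,-54,-6>

<-3,-54,-6>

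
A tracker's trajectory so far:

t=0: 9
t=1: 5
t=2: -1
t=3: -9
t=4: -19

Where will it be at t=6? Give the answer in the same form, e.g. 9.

-45

Successive displacements: -4, -6, -8, -10 — each changes by -2.
step 5: -19 − 12 → -31
step 6: -31 − 14 → -45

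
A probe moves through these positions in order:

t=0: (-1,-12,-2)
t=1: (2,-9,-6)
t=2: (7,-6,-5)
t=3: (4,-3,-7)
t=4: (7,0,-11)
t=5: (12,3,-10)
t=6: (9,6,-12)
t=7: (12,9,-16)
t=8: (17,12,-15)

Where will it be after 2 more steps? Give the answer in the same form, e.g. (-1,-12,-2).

Step-to-step displacements: (+3,+3,-4), (+5,+3,+1), (-3,+3,-2), (+3,+3,-4), (+5,+3,+1), (-3,+3,-2), (+3,+3,-4), (+5,+3,+1) — a repeating cycle of length 3.
step 9: apply (-3,+3,-2) → (14,15,-17)
step 10: apply (+3,+3,-4) → (17,18,-21)

(17,18,-21)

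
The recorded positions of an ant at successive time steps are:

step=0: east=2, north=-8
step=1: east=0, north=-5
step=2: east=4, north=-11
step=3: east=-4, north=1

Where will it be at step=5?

Consecutive displacements (-2,+3), (+4,-6), (-8,+12) scale by a factor of -2 each step.
step 4: east=-4, north=1 + (+16,-24) → east=12, north=-23
step 5: east=12, north=-23 + (-32,+48) → east=-20, north=25

east=-20, north=25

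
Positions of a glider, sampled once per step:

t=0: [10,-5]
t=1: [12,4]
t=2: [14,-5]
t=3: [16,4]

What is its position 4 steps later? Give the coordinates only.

[24,4]

The first coordinate changes by +2 each step, so at step 7 it is 10 + 7·(2) = 24.
The second coordinate repeats the cycle [-5, 4] with period 2; step 7 mod 2 = 1, giving 4.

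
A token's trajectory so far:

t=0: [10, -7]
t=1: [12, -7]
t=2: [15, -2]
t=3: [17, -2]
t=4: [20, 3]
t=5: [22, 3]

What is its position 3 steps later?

[30, 13]

Step-to-step displacements: [+2, +0], [+3, +5], [+2, +0], [+3, +5], [+2, +0] — a repeating cycle of length 2.
step 6: apply [+3, +5] → [25, 8]
step 7: apply [+2, +0] → [27, 8]
step 8: apply [+3, +5] → [30, 13]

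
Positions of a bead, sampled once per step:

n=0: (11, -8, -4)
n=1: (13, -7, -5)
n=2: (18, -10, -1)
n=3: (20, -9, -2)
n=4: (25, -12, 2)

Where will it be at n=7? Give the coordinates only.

(34, -13, 4)

Differencing gives (+2, +1, -1), (+5, -3, +4), (+2, +1, -1), (+5, -3, +4). This is the pattern (+2, +1, -1), (+5, -3, +4) repeated.
step 5: apply (+2, +1, -1) → (27, -11, 1)
step 6: apply (+5, -3, +4) → (32, -14, 5)
step 7: apply (+2, +1, -1) → (34, -13, 4)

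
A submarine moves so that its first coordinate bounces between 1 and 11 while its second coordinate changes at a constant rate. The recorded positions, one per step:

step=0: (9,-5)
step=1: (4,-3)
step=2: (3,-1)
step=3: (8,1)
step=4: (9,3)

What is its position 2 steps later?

(3,7)

The first coordinate travels 5 per step and bounces off the walls at 1 and 11.
  step 5: 9 → 4
  step 6: 4 → 3
The second coordinate changes by +2 each step: at step 6 it is 7.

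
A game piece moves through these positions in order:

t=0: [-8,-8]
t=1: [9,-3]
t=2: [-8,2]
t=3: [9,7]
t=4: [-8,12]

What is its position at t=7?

[9,27]

The first coordinate repeats the cycle [-8, 9] with period 2; step 7 mod 2 = 1, giving 9.
The second coordinate changes by +5 each step, so at step 7 it is -8 + 7·(5) = 27.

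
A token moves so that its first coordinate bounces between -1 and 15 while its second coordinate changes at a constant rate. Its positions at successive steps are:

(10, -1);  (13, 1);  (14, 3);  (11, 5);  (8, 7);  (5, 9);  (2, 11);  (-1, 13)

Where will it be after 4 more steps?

(11, 21)

The first coordinate travels 3 per step and bounces off the walls at -1 and 15.
  step 8: -1 → 2
  step 9: 2 → 5
  step 10: 5 → 8
  step 11: 8 → 11
The second coordinate changes by +2 each step: at step 11 it is 21.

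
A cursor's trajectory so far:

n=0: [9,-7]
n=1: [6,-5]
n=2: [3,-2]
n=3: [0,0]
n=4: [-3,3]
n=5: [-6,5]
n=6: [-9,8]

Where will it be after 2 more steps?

[-15,13]

Differencing gives [-3,+2], [-3,+3], [-3,+2], [-3,+3], [-3,+2], [-3,+3]. This is the pattern [-3,+2], [-3,+3] repeated.
step 7: apply [-3,+2] → [-12,10]
step 8: apply [-3,+3] → [-15,13]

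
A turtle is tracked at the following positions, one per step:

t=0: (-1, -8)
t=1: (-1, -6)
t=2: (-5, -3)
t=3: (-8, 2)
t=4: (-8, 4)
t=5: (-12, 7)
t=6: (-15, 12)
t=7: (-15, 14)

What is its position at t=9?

(-22, 22)

The moves between consecutive positions are (+0, +2), (-4, +3), (-3, +5), (+0, +2), (-4, +3), (-3, +5), (+0, +2); they repeat the 3-cycle [(+0, +2), (-4, +3), (-3, +5)].
step 8: apply (-4, +3) → (-19, 17)
step 9: apply (-3, +5) → (-22, 22)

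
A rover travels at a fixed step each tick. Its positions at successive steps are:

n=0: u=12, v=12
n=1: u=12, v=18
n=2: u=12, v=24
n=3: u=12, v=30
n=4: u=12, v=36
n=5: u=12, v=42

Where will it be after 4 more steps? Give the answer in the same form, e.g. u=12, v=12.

u=12, v=66

The position changes by (+0, +6) every step.
step 6: u=12, v=42 + (+0, +6) → u=12, v=48
step 7: u=12, v=48 + (+0, +6) → u=12, v=54
step 8: u=12, v=54 + (+0, +6) → u=12, v=60
step 9: u=12, v=60 + (+0, +6) → u=12, v=66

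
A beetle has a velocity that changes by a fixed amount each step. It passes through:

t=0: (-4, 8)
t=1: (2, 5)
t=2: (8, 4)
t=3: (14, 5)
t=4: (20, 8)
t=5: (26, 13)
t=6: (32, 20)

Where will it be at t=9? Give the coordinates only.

(50, 53)

Successive displacements: (+6, -3), (+6, -1), (+6, +1), (+6, +3), (+6, +5), (+6, +7) — each changes by (+0, +2).
step 7: (32, 20) + (+6, +9) → (38, 29)
step 8: (38, 29) + (+6, +11) → (44, 40)
step 9: (44, 40) + (+6, +13) → (50, 53)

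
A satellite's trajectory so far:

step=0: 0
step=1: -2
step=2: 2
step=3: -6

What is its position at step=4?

10

Consecutive displacements -2, +4, -8 scale by a factor of -2 each step.
step 4: -6 + 16 → 10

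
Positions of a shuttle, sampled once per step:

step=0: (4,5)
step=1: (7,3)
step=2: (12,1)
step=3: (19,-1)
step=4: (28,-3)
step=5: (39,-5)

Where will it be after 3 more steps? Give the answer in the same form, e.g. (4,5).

(84,-11)

Successive displacements: (+3,-2), (+5,-2), (+7,-2), (+9,-2), (+11,-2) — each changes by (+2,+0).
step 6: (39,-5) + (+13,-2) → (52,-7)
step 7: (52,-7) + (+15,-2) → (67,-9)
step 8: (67,-9) + (+17,-2) → (84,-11)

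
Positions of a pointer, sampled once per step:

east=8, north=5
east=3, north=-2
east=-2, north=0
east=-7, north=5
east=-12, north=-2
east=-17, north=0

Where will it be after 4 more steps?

east=-37, north=5

East: linear, -5 per step → -37 at step 9.
North: cycles through 5, -2, 0 every 3 steps. Step 9 lands at position 0 of the cycle → 5.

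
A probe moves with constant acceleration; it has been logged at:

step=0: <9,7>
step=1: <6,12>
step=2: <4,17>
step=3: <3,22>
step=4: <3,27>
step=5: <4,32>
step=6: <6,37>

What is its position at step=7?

Taking differences between consecutive positions: <-3,+5>, <-2,+5>, <-1,+5>, <+0,+5>, <+1,+5>, <+2,+5>. These grow by <+1,+0> each step.
step 7: <6,37> + <+3,+5> → <9,42>

<9,42>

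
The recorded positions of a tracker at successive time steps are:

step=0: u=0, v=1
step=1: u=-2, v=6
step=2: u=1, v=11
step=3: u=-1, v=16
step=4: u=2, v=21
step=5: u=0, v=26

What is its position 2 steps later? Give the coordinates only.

u=1, v=36

The moves between consecutive positions are (-2, +5), (+3, +5), (-2, +5), (+3, +5), (-2, +5); they repeat the 2-cycle [(-2, +5), (+3, +5)].
step 6: apply (+3, +5) → u=3, v=31
step 7: apply (-2, +5) → u=1, v=36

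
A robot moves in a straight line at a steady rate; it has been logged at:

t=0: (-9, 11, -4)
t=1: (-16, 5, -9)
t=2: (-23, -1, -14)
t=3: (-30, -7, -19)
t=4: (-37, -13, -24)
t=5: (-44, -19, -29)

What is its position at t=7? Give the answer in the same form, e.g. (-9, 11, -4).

Constant displacement of (-7, -6, -5) per step.
step 6: (-44, -19, -29) + (-7, -6, -5) → (-51, -25, -34)
step 7: (-51, -25, -34) + (-7, -6, -5) → (-58, -31, -39)

(-58, -31, -39)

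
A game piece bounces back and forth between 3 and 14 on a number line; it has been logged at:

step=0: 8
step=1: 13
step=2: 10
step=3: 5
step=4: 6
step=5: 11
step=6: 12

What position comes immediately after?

7

The value travels 5 per step and bounces off the walls at 3 and 14.
  step 7: 12 → 7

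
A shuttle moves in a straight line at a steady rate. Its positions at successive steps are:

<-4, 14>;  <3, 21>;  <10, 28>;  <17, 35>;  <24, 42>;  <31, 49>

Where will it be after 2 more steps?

<45, 63>

Each step adds <+7, +7> to the position.
step 6: <31, 49> + <+7, +7> → <38, 56>
step 7: <38, 56> + <+7, +7> → <45, 63>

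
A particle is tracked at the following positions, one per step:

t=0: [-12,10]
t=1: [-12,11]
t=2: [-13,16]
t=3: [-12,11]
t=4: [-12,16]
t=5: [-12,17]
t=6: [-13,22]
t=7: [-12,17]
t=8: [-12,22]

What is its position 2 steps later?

Step-to-step displacements: [+0,+1], [-1,+5], [+1,-5], [+0,+5], [+0,+1], [-1,+5], [+1,-5], [+0,+5] — a repeating cycle of length 4.
step 9: apply [+0,+1] → [-12,23]
step 10: apply [-1,+5] → [-13,28]

[-13,28]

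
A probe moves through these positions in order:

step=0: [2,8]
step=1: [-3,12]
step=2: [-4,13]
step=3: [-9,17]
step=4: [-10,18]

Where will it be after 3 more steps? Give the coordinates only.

The moves between consecutive positions are [-5,+4], [-1,+1], [-5,+4], [-1,+1]; they repeat the 2-cycle [[-5,+4], [-1,+1]].
step 5: apply [-5,+4] → [-15,22]
step 6: apply [-1,+1] → [-16,23]
step 7: apply [-5,+4] → [-21,27]

[-21,27]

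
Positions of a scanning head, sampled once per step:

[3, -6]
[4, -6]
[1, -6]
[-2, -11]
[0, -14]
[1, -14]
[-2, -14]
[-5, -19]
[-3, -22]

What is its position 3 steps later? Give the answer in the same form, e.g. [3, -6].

[-8, -27]

The moves between consecutive positions are [+1, +0], [-3, +0], [-3, -5], [+2, -3], [+1, +0], [-3, +0], [-3, -5], [+2, -3]; they repeat the 4-cycle [[+1, +0], [-3, +0], [-3, -5], [+2, -3]].
step 9: apply [+1, +0] → [-2, -22]
step 10: apply [-3, +0] → [-5, -22]
step 11: apply [-3, -5] → [-8, -27]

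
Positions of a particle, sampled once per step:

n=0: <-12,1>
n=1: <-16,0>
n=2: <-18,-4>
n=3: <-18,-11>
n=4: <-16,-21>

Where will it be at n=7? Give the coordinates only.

<2,-69>

Successive displacements: <-4,-1>, <-2,-4>, <+0,-7>, <+2,-10> — each changes by <+2,-3>.
step 5: <-16,-21> + <+4,-13> → <-12,-34>
step 6: <-12,-34> + <+6,-16> → <-6,-50>
step 7: <-6,-50> + <+8,-19> → <2,-69>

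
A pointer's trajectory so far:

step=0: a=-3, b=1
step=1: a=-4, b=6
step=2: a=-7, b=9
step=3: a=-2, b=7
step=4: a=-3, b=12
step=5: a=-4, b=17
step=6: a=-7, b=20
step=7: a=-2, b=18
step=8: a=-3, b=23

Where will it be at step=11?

a=-2, b=29

Step-to-step displacements: (-1,+5), (-3,+3), (+5,-2), (-1,+5), (-1,+5), (-3,+3), (+5,-2), (-1,+5) — a repeating cycle of length 4.
step 9: apply (-1,+5) → a=-4, b=28
step 10: apply (-3,+3) → a=-7, b=31
step 11: apply (+5,-2) → a=-2, b=29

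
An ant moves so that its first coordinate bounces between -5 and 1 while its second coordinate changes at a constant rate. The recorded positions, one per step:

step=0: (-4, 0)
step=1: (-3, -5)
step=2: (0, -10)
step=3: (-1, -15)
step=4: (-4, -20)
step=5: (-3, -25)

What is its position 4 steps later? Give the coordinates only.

(-3, -45)

The first coordinate travels 3 per step and bounces off the walls at -5 and 1.
  step 6: -3 → 0
  step 7: 0 → -1
  step 8: -1 → -4
  step 9: -4 → -3
The second coordinate changes by -5 each step: at step 9 it is -45.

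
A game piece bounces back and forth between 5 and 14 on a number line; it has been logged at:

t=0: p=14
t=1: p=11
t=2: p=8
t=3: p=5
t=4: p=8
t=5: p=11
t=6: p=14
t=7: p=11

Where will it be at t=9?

The value travels 3 per step and bounces off the walls at 5 and 14.
  step 8: 11 → 8
  step 9: 8 → 5

p=5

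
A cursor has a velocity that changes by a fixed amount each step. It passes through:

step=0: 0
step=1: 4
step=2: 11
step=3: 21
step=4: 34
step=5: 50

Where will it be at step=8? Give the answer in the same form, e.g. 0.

116

First differences are +4, +7, +10, +13, +16; their common second difference is +3 (constant acceleration).
step 6: 50 + 19 → 69
step 7: 69 + 22 → 91
step 8: 91 + 25 → 116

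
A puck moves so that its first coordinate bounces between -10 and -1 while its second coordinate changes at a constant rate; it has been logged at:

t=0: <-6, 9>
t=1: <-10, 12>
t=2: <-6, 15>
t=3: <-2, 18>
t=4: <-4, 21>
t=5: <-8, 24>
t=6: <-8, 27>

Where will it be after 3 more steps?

<-6, 36>

The first coordinate reflects between -10 and -1, moving 4 per step.
  step 7: -8 → -4
  step 8: -4 → -2
  step 9: -2 → -6
The second coordinate changes by +3 each step: at step 9 it is 36.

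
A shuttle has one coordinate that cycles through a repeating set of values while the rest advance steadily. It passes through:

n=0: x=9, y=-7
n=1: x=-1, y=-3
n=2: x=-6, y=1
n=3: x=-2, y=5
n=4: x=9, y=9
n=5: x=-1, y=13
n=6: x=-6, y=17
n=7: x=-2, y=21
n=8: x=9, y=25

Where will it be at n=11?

X: cycles through 9, -1, -6, -2 every 4 steps. Step 11 lands at position 3 of the cycle → -2.
Y: linear, +4 per step → 37 at step 11.

x=-2, y=37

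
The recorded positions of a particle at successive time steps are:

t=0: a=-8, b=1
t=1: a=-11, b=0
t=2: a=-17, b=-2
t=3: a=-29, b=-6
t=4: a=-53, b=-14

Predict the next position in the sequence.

a=-101, b=-30

Step-to-step displacements: (-3, -1), (-6, -2), (-12, -4), (-24, -8); each is 2× the previous.
step 5: a=-53, b=-14 + (-48, -16) → a=-101, b=-30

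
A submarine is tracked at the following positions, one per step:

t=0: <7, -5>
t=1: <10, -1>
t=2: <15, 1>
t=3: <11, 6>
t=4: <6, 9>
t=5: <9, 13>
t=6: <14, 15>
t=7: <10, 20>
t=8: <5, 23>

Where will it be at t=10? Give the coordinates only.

The moves between consecutive positions are <+3, +4>, <+5, +2>, <-4, +5>, <-5, +3>, <+3, +4>, <+5, +2>, <-4, +5>, <-5, +3>; they repeat the 4-cycle [<+3, +4>, <+5, +2>, <-4, +5>, <-5, +3>].
step 9: apply <+3, +4> → <8, 27>
step 10: apply <+5, +2> → <13, 29>

<13, 29>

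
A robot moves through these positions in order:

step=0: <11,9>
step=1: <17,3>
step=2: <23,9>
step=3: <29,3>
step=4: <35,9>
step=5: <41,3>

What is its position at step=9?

The first coordinate changes by +6 each step, so at step 9 it is 11 + 9·(6) = 65.
The second coordinate repeats the cycle [9, 3] with period 2; step 9 mod 2 = 1, giving 3.

<65,3>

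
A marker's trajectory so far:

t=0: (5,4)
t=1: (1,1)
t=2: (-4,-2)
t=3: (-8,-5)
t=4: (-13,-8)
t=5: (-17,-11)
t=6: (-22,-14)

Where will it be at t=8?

(-31,-20)

Differencing gives (-4,-3), (-5,-3), (-4,-3), (-5,-3), (-4,-3), (-5,-3). This is the pattern (-4,-3), (-5,-3) repeated.
step 7: apply (-4,-3) → (-26,-17)
step 8: apply (-5,-3) → (-31,-20)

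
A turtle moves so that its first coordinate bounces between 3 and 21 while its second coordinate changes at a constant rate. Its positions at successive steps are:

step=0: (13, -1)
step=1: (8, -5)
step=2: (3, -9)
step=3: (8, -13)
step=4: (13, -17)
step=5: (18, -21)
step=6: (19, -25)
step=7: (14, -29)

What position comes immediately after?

The first coordinate reflects between 3 and 21, moving 5 per step.
  step 8: 14 → 9
The second coordinate changes by -4 each step: at step 8 it is -33.

(9, -33)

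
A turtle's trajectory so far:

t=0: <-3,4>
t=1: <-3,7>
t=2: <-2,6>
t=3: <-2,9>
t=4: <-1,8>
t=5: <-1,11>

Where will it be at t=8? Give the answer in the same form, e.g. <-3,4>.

<1,12>

Differencing gives <+0,+3>, <+1,-1>, <+0,+3>, <+1,-1>, <+0,+3>. This is the pattern <+0,+3>, <+1,-1> repeated.
step 6: apply <+1,-1> → <0,10>
step 7: apply <+0,+3> → <0,13>
step 8: apply <+1,-1> → <1,12>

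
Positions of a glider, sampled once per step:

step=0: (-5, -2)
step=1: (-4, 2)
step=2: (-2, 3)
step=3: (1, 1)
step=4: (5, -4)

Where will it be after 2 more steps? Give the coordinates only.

First differences are (+1, +4), (+2, +1), (+3, -2), (+4, -5); their common second difference is (+1, -3) (constant acceleration).
step 5: (5, -4) + (+5, -8) → (10, -12)
step 6: (10, -12) + (+6, -11) → (16, -23)

(16, -23)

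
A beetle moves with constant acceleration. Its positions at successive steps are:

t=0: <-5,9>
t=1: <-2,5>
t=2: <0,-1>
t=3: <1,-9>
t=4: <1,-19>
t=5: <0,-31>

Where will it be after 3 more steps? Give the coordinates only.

<-9,-79>

Taking differences between consecutive positions: <+3,-4>, <+2,-6>, <+1,-8>, <+0,-10>, <-1,-12>. These grow by <-1,-2> each step.
step 6: <0,-31> + <-2,-14> → <-2,-45>
step 7: <-2,-45> + <-3,-16> → <-5,-61>
step 8: <-5,-61> + <-4,-18> → <-9,-79>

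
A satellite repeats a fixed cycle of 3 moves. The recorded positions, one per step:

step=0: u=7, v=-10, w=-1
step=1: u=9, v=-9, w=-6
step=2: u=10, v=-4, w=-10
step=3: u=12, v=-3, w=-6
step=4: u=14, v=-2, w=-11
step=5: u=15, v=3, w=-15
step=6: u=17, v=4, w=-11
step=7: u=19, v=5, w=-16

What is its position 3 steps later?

u=24, v=12, w=-21

The moves between consecutive positions are (+2,+1,-5), (+1,+5,-4), (+2,+1,+4), (+2,+1,-5), (+1,+5,-4), (+2,+1,+4), (+2,+1,-5); they repeat the 3-cycle [(+2,+1,-5), (+1,+5,-4), (+2,+1,+4)].
step 8: apply (+1,+5,-4) → u=20, v=10, w=-20
step 9: apply (+2,+1,+4) → u=22, v=11, w=-16
step 10: apply (+2,+1,-5) → u=24, v=12, w=-21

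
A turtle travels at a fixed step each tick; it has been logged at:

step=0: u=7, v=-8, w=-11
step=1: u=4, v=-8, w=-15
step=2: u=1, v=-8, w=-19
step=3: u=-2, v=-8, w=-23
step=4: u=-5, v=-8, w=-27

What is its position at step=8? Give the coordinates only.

u=-17, v=-8, w=-43

The position changes by (-3, +0, -4) every step.
step 5: u=-5, v=-8, w=-27 + (-3, +0, -4) → u=-8, v=-8, w=-31
step 6: u=-8, v=-8, w=-31 + (-3, +0, -4) → u=-11, v=-8, w=-35
step 7: u=-11, v=-8, w=-35 + (-3, +0, -4) → u=-14, v=-8, w=-39
step 8: u=-14, v=-8, w=-39 + (-3, +0, -4) → u=-17, v=-8, w=-43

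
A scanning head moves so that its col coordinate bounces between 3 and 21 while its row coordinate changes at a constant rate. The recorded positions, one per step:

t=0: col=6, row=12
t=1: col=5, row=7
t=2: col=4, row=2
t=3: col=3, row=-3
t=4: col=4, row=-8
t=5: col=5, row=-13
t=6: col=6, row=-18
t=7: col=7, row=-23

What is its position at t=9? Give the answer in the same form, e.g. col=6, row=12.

The col coordinate travels 1 per step and bounces off the walls at 3 and 21.
  step 8: 7 → 8
  step 9: 8 → 9
The row coordinate changes by -5 each step: at step 9 it is -33.

col=9, row=-33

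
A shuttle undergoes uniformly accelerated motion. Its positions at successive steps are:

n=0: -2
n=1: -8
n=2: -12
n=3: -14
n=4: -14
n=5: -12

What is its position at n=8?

6

Successive displacements: -6, -4, -2, +0, +2 — each changes by +2.
step 6: -12 + 4 → -8
step 7: -8 + 6 → -2
step 8: -2 + 8 → 6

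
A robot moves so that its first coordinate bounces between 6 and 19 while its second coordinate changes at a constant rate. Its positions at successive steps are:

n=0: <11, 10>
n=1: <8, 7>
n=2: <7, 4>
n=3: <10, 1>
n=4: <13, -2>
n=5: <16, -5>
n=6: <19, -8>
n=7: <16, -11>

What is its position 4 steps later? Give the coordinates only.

The first coordinate reflects between 6 and 19, moving 3 per step.
  step 8: 16 → 13
  step 9: 13 → 10
  step 10: 10 → 7
  step 11: 7 → 8
The second coordinate changes by -3 each step: at step 11 it is -23.

<8, -23>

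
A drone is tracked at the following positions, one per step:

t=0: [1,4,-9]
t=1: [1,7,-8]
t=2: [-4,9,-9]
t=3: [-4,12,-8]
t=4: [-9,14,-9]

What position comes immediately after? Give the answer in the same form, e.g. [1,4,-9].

[-9,17,-8]

The moves between consecutive positions are [+0,+3,+1], [-5,+2,-1], [+0,+3,+1], [-5,+2,-1]; they repeat the 2-cycle [[+0,+3,+1], [-5,+2,-1]].
step 5: apply [+0,+3,+1] → [-9,17,-8]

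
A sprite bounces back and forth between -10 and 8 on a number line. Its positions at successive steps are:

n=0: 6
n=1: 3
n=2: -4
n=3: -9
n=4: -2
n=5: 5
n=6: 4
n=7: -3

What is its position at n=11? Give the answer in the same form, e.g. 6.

The value travels 7 per step and bounces off the walls at -10 and 8.
  step 8: -3 → -10
  step 9: -10 → -3
  step 10: -3 → 4
  step 11: 4 → 5

5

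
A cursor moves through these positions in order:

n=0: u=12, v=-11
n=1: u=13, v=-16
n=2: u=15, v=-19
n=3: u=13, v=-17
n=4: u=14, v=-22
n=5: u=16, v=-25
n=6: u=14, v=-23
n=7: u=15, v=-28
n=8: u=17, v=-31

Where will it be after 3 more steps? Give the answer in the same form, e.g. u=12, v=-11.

Differencing gives (+1, -5), (+2, -3), (-2, +2), (+1, -5), (+2, -3), (-2, +2), (+1, -5), (+2, -3). This is the pattern (+1, -5), (+2, -3), (-2, +2) repeated.
step 9: apply (-2, +2) → u=15, v=-29
step 10: apply (+1, -5) → u=16, v=-34
step 11: apply (+2, -3) → u=18, v=-37

u=18, v=-37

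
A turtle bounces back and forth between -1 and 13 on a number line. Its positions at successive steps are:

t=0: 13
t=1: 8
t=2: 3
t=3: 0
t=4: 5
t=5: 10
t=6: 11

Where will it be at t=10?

7

The value reflects between -1 and 13, moving 5 per step.
  step 7: 11 → 6
  step 8: 6 → 1
  step 9: 1 → 2
  step 10: 2 → 7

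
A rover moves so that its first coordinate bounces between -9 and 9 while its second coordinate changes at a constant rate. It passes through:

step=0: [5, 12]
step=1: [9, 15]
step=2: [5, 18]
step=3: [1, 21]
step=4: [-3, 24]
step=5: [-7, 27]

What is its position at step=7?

The first coordinate reflects between -9 and 9, moving 4 per step.
  step 6: -7 → -7
  step 7: -7 → -3
The second coordinate changes by +3 each step: at step 7 it is 33.

[-3, 33]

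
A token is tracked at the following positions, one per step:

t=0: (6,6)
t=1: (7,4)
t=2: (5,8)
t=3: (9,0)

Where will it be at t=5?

Step-to-step displacements: (+1,-2), (-2,+4), (+4,-8); each is -2× the previous.
step 4: (9,0) + (-8,+16) → (1,16)
step 5: (1,16) + (+16,-32) → (17,-16)

(17,-16)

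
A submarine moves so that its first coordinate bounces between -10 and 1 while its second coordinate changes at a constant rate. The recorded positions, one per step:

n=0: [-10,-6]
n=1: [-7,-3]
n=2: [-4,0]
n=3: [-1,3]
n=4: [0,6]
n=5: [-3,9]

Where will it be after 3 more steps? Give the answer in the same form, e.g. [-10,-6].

The first coordinate reflects between -10 and 1, moving 3 per step.
  step 6: -3 → -6
  step 7: -6 → -9
  step 8: -9 → -8
The second coordinate changes by +3 each step: at step 8 it is 18.

[-8,18]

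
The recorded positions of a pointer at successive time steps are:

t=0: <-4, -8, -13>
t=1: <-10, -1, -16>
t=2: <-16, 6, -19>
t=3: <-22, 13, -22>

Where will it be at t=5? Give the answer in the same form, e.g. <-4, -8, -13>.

Constant displacement of <-6, +7, -3> per step.
step 4: <-22, 13, -22> + <-6, +7, -3> → <-28, 20, -25>
step 5: <-28, 20, -25> + <-6, +7, -3> → <-34, 27, -28>

<-34, 27, -28>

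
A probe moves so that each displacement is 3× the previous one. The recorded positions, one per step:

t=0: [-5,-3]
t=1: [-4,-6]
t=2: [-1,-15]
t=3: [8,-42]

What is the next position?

Step-to-step displacements: [+1,-3], [+3,-9], [+9,-27]; each is 3× the previous.
step 4: [8,-42] + [+27,-81] → [35,-123]

[35,-123]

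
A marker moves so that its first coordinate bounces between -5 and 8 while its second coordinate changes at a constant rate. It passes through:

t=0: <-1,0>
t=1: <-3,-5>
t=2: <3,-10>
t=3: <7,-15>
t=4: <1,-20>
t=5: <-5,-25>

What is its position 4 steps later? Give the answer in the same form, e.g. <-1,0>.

<-3,-45>

The first coordinate reflects between -5 and 8, moving 6 per step.
  step 6: -5 → 1
  step 7: 1 → 7
  step 8: 7 → 3
  step 9: 3 → -3
The second coordinate changes by -5 each step: at step 9 it is -45.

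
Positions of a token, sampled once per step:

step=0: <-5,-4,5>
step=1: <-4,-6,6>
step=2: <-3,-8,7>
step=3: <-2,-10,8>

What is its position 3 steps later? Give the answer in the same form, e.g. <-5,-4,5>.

<1,-16,11>

The position changes by <+1,-2,+1> every step.
step 4: <-2,-10,8> + <+1,-2,+1> → <-1,-12,9>
step 5: <-1,-12,9> + <+1,-2,+1> → <0,-14,10>
step 6: <0,-14,10> + <+1,-2,+1> → <1,-16,11>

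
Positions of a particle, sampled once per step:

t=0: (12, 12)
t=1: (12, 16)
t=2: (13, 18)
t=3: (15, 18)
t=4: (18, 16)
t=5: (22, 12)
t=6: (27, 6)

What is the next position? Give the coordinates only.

(33, -2)

Taking differences between consecutive positions: (+0, +4), (+1, +2), (+2, +0), (+3, -2), (+4, -4), (+5, -6). These grow by (+1, -2) each step.
step 7: (27, 6) + (+6, -8) → (33, -2)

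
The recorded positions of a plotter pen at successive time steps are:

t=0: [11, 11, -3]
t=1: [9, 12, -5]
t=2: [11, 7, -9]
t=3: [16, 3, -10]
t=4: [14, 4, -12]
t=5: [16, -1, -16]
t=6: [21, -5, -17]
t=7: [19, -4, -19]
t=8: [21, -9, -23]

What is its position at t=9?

The moves between consecutive positions are [-2, +1, -2], [+2, -5, -4], [+5, -4, -1], [-2, +1, -2], [+2, -5, -4], [+5, -4, -1], [-2, +1, -2], [+2, -5, -4]; they repeat the 3-cycle [[-2, +1, -2], [+2, -5, -4], [+5, -4, -1]].
step 9: apply [+5, -4, -1] → [26, -13, -24]

[26, -13, -24]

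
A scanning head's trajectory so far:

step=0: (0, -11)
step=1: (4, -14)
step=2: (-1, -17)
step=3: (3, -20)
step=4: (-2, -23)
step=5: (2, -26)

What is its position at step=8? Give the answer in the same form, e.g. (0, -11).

(-4, -35)

Differencing gives (+4, -3), (-5, -3), (+4, -3), (-5, -3), (+4, -3). This is the pattern (+4, -3), (-5, -3) repeated.
step 6: apply (-5, -3) → (-3, -29)
step 7: apply (+4, -3) → (1, -32)
step 8: apply (-5, -3) → (-4, -35)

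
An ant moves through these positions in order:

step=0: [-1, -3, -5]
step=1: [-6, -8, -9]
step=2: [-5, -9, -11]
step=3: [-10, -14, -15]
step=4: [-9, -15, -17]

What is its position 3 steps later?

[-18, -26, -27]

Step-to-step displacements: [-5, -5, -4], [+1, -1, -2], [-5, -5, -4], [+1, -1, -2] — a repeating cycle of length 2.
step 5: apply [-5, -5, -4] → [-14, -20, -21]
step 6: apply [+1, -1, -2] → [-13, -21, -23]
step 7: apply [-5, -5, -4] → [-18, -26, -27]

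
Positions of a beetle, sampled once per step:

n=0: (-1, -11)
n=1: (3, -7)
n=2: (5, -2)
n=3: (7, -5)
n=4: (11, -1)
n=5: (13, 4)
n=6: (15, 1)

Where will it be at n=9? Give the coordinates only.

(23, 7)

The moves between consecutive positions are (+4, +4), (+2, +5), (+2, -3), (+4, +4), (+2, +5), (+2, -3); they repeat the 3-cycle [(+4, +4), (+2, +5), (+2, -3)].
step 7: apply (+4, +4) → (19, 5)
step 8: apply (+2, +5) → (21, 10)
step 9: apply (+2, -3) → (23, 7)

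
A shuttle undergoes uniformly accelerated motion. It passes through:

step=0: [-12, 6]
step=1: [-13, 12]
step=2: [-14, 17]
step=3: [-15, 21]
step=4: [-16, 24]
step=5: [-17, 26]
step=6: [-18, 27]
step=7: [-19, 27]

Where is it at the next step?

Taking differences between consecutive positions: [-1, +6], [-1, +5], [-1, +4], [-1, +3], [-1, +2], [-1, +1], [-1, +0]. These grow by [+0, -1] each step.
step 8: [-19, 27] + [-1, -1] → [-20, 26]

[-20, 26]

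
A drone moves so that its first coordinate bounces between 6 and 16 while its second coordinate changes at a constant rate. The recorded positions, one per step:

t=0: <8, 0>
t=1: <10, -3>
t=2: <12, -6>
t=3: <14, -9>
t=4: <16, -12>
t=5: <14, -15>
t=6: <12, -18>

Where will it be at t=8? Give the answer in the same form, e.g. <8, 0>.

The first coordinate travels 2 per step and bounces off the walls at 6 and 16.
  step 7: 12 → 10
  step 8: 10 → 8
The second coordinate changes by -3 each step: at step 8 it is -24.

<8, -24>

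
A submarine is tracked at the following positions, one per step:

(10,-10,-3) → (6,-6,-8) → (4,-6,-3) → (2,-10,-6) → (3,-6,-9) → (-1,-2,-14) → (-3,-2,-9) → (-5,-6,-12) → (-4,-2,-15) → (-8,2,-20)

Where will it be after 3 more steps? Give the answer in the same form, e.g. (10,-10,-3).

Step-to-step displacements: (-4,+4,-5), (-2,+0,+5), (-2,-4,-3), (+1,+4,-3), (-4,+4,-5), (-2,+0,+5), (-2,-4,-3), (+1,+4,-3), (-4,+4,-5) — a repeating cycle of length 4.
step 10: apply (-2,+0,+5) → (-10,2,-15)
step 11: apply (-2,-4,-3) → (-12,-2,-18)
step 12: apply (+1,+4,-3) → (-11,2,-21)

(-11,2,-21)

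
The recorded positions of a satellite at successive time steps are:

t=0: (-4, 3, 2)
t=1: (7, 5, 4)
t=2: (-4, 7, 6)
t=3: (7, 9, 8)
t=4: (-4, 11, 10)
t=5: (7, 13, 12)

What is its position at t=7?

The first coordinate repeats the cycle [-4, 7] with period 2; step 7 mod 2 = 1, giving 7.
The second coordinate changes by +2 each step, so at step 7 it is 3 + 7·(2) = 17.
The third coordinate changes by +2 each step, so at step 7 it is 2 + 7·(2) = 16.

(7, 17, 16)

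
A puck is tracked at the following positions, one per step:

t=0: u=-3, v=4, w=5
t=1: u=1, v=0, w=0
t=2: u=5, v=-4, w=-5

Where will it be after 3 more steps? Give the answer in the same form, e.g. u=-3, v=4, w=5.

u=17, v=-16, w=-20

Each step adds (+4,-4,-5) to the position.
step 3: u=5, v=-4, w=-5 + (+4,-4,-5) → u=9, v=-8, w=-10
step 4: u=9, v=-8, w=-10 + (+4,-4,-5) → u=13, v=-12, w=-15
step 5: u=13, v=-12, w=-15 + (+4,-4,-5) → u=17, v=-16, w=-20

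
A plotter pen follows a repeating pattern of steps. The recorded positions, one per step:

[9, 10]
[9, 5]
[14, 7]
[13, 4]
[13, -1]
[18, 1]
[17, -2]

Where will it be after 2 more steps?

Differencing gives [+0, -5], [+5, +2], [-1, -3], [+0, -5], [+5, +2], [-1, -3]. This is the pattern [+0, -5], [+5, +2], [-1, -3] repeated.
step 7: apply [+0, -5] → [17, -7]
step 8: apply [+5, +2] → [22, -5]

[22, -5]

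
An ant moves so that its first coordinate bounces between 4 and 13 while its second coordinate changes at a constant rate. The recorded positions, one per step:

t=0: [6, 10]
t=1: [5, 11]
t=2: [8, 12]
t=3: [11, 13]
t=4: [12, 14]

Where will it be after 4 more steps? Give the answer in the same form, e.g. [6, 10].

[8, 18]

The first coordinate reflects between 4 and 13, moving 3 per step.
  step 5: 12 → 9
  step 6: 9 → 6
  step 7: 6 → 5
  step 8: 5 → 8
The second coordinate changes by +1 each step: at step 8 it is 18.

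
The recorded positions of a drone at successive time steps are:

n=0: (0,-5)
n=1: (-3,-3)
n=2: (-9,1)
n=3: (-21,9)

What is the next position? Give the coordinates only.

(-45,25)

Consecutive displacements (-3,+2), (-6,+4), (-12,+8) scale by a factor of 2 each step.
step 4: (-21,9) + (-24,+16) → (-45,25)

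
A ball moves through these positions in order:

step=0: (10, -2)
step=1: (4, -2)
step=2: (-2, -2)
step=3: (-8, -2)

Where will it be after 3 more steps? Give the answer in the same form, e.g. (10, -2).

(-26, -2)

The position changes by (-6, +0) every step.
step 4: (-8, -2) + (-6, +0) → (-14, -2)
step 5: (-14, -2) + (-6, +0) → (-20, -2)
step 6: (-20, -2) + (-6, +0) → (-26, -2)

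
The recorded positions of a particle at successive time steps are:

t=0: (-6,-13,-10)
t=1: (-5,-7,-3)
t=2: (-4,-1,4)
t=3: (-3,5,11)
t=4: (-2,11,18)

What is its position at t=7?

The position changes by (+1,+6,+7) every step.
step 5: (-2,11,18) + (+1,+6,+7) → (-1,17,25)
step 6: (-1,17,25) + (+1,+6,+7) → (0,23,32)
step 7: (0,23,32) + (+1,+6,+7) → (1,29,39)

(1,29,39)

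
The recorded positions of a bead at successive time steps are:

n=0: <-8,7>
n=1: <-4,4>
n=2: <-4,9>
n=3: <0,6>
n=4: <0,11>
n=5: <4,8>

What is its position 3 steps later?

The moves between consecutive positions are <+4,-3>, <+0,+5>, <+4,-3>, <+0,+5>, <+4,-3>; they repeat the 2-cycle [<+4,-3>, <+0,+5>].
step 6: apply <+0,+5> → <4,13>
step 7: apply <+4,-3> → <8,10>
step 8: apply <+0,+5> → <8,15>

<8,15>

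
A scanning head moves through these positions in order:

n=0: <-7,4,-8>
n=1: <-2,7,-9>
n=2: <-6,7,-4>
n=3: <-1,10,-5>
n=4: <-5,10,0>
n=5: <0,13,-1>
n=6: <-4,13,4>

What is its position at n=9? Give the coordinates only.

Differencing gives <+5,+3,-1>, <-4,+0,+5>, <+5,+3,-1>, <-4,+0,+5>, <+5,+3,-1>, <-4,+0,+5>. This is the pattern <+5,+3,-1>, <-4,+0,+5> repeated.
step 7: apply <+5,+3,-1> → <1,16,3>
step 8: apply <-4,+0,+5> → <-3,16,8>
step 9: apply <+5,+3,-1> → <2,19,7>

<2,19,7>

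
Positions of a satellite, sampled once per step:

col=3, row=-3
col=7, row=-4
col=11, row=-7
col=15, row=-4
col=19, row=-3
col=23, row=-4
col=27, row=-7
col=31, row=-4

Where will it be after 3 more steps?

col=43, row=-7

Col: linear, +4 per step → 43 at step 10.
Row: cycles through -3, -4, -7, -4 every 4 steps. Step 10 lands at position 2 of the cycle → -7.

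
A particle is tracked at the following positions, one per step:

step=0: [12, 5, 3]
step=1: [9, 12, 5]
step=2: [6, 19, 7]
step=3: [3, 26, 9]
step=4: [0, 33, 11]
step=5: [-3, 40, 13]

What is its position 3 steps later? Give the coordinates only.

Constant displacement of [-3, +7, +2] per step.
step 6: [-3, 40, 13] + [-3, +7, +2] → [-6, 47, 15]
step 7: [-6, 47, 15] + [-3, +7, +2] → [-9, 54, 17]
step 8: [-9, 54, 17] + [-3, +7, +2] → [-12, 61, 19]

[-12, 61, 19]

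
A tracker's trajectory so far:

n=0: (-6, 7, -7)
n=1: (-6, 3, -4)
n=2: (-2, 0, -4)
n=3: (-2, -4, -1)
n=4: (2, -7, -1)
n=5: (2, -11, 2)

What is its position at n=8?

(10, -21, 5)

Step-to-step displacements: (+0, -4, +3), (+4, -3, +0), (+0, -4, +3), (+4, -3, +0), (+0, -4, +3) — a repeating cycle of length 2.
step 6: apply (+4, -3, +0) → (6, -14, 2)
step 7: apply (+0, -4, +3) → (6, -18, 5)
step 8: apply (+4, -3, +0) → (10, -21, 5)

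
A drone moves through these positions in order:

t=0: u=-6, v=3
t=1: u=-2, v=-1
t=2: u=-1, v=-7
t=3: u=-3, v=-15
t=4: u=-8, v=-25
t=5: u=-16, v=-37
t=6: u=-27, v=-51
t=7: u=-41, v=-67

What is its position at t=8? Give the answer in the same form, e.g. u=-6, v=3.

u=-58, v=-85

Taking differences between consecutive positions: (+4,-4), (+1,-6), (-2,-8), (-5,-10), (-8,-12), (-11,-14), (-14,-16). These grow by (-3,-2) each step.
step 8: u=-41, v=-67 + (-17,-18) → u=-58, v=-85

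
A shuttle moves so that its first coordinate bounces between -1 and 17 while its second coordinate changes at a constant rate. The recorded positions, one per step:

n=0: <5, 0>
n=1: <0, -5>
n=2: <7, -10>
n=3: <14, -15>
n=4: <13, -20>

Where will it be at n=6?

The first coordinate travels 7 per step and bounces off the walls at -1 and 17.
  step 5: 13 → 6
  step 6: 6 → -1
The second coordinate changes by -5 each step: at step 6 it is -30.

<-1, -30>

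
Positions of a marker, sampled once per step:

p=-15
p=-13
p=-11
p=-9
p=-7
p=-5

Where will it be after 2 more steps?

p=-1

Each step adds +2 to the position.
step 6: -5 + 2 → p=-3
step 7: -3 + 2 → p=-1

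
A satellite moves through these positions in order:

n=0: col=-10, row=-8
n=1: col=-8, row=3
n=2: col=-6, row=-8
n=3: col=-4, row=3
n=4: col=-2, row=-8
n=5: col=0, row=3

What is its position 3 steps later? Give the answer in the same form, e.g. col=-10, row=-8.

The col coordinate changes by +2 each step, so at step 8 it is -10 + 8·(2) = 6.
The row coordinate repeats the cycle [-8, 3] with period 2; step 8 mod 2 = 0, giving -8.

col=6, row=-8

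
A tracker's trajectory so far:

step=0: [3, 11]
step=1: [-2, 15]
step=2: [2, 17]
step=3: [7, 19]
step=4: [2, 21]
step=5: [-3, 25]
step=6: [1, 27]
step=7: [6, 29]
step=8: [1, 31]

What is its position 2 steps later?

[0, 37]

Differencing gives [-5, +4], [+4, +2], [+5, +2], [-5, +2], [-5, +4], [+4, +2], [+5, +2], [-5, +2]. This is the pattern [-5, +4], [+4, +2], [+5, +2], [-5, +2] repeated.
step 9: apply [-5, +4] → [-4, 35]
step 10: apply [+4, +2] → [0, 37]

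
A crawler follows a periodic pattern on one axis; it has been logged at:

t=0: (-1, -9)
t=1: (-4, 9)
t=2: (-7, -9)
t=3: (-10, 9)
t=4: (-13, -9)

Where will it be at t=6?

First: linear, -3 per step → -19 at step 6.
Second: cycles through -9, 9 every 2 steps. Step 6 lands at position 0 of the cycle → -9.

(-19, -9)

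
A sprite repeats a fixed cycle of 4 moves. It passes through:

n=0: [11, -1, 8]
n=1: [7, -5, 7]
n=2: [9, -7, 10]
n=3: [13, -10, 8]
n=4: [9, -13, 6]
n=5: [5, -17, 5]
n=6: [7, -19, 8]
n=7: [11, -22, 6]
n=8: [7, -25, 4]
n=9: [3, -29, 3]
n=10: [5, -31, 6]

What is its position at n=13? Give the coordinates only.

Differencing gives [-4, -4, -1], [+2, -2, +3], [+4, -3, -2], [-4, -3, -2], [-4, -4, -1], [+2, -2, +3], [+4, -3, -2], [-4, -3, -2], [-4, -4, -1], [+2, -2, +3]. This is the pattern [-4, -4, -1], [+2, -2, +3], [+4, -3, -2], [-4, -3, -2] repeated.
step 11: apply [+4, -3, -2] → [9, -34, 4]
step 12: apply [-4, -3, -2] → [5, -37, 2]
step 13: apply [-4, -4, -1] → [1, -41, 1]

[1, -41, 1]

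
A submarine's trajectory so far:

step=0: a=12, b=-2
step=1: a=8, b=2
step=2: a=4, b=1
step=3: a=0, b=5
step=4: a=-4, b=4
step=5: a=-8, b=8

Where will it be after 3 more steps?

The moves between consecutive positions are (-4, +4), (-4, -1), (-4, +4), (-4, -1), (-4, +4); they repeat the 2-cycle [(-4, +4), (-4, -1)].
step 6: apply (-4, -1) → a=-12, b=7
step 7: apply (-4, +4) → a=-16, b=11
step 8: apply (-4, -1) → a=-20, b=10

a=-20, b=10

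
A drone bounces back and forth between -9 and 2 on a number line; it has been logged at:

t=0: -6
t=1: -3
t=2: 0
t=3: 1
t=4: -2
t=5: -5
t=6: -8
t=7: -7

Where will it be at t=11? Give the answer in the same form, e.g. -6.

-1

The value travels 3 per step and bounces off the walls at -9 and 2.
  step 8: -7 → -4
  step 9: -4 → -1
  step 10: -1 → 2
  step 11: 2 → -1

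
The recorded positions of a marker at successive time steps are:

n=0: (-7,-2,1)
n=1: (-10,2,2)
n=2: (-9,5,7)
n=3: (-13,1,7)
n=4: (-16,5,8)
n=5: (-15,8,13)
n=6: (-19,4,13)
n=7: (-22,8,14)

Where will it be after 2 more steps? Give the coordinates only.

(-25,7,19)

The moves between consecutive positions are (-3,+4,+1), (+1,+3,+5), (-4,-4,+0), (-3,+4,+1), (+1,+3,+5), (-4,-4,+0), (-3,+4,+1); they repeat the 3-cycle [(-3,+4,+1), (+1,+3,+5), (-4,-4,+0)].
step 8: apply (+1,+3,+5) → (-21,11,19)
step 9: apply (-4,-4,+0) → (-25,7,19)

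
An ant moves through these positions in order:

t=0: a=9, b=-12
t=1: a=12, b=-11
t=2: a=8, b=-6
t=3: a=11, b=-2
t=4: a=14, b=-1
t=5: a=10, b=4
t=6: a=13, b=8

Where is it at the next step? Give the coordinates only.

Differencing gives (+3, +1), (-4, +5), (+3, +4), (+3, +1), (-4, +5), (+3, +4). This is the pattern (+3, +1), (-4, +5), (+3, +4) repeated.
step 7: apply (+3, +1) → a=16, b=9

a=16, b=9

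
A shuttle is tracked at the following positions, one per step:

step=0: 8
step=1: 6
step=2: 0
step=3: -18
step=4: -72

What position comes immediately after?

Consecutive displacements -2, -6, -18, -54 scale by a factor of 3 each step.
step 5: -72 − 162 → -234

-234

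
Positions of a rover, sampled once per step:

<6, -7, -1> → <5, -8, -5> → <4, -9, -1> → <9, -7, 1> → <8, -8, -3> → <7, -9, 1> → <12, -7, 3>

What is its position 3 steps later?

The moves between consecutive positions are <-1, -1, -4>, <-1, -1, +4>, <+5, +2, +2>, <-1, -1, -4>, <-1, -1, +4>, <+5, +2, +2>; they repeat the 3-cycle [<-1, -1, -4>, <-1, -1, +4>, <+5, +2, +2>].
step 7: apply <-1, -1, -4> → <11, -8, -1>
step 8: apply <-1, -1, +4> → <10, -9, 3>
step 9: apply <+5, +2, +2> → <15, -7, 5>

<15, -7, 5>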